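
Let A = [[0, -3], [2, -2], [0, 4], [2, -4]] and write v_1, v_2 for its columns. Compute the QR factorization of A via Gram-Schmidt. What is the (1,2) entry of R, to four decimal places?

v_1 = (0, 2, 0, 2); ‖v_1‖ = 2.8284, so q_1 = (0.0000, 0.7071, 0.0000, 0.7071).
r_{12} = q_1·v_2 = -4.2426.

r_{12} = -4.2426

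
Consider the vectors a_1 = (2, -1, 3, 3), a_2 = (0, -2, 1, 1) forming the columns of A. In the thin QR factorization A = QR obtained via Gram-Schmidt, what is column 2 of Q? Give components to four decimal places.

a_1 = (2, -1, 3, 3); ‖a_1‖ = 4.7958, so q_1 = (0.4170, -0.2085, 0.6255, 0.6255).
q_1·a_2 = 0.4170·0 + (-0.2085)·(-2) + 0.6255·1 + 0.6255·1 = 1.6681.
u_2 = a_2 − 1.6681·q_1 = (-0.6957, -1.6522, -0.0435, -0.0435).
‖u_2‖ = 1.7937, so q_2 = (-0.3878, -0.9211, -0.0242, -0.0242).

q_2 = (-0.3878, -0.9211, -0.0242, -0.0242)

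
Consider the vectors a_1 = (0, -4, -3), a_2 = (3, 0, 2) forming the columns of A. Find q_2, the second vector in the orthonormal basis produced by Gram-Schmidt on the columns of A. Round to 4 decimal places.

q_2 = (0.8824, -0.2824, 0.3765)

a_1 = (0, -4, -3); ‖a_1‖ = 5.0000, so q_1 = (0.0000, -0.8000, -0.6000).
q_1·a_2 = 0.0000·3 + (-0.8000)·0 + (-0.6000)·2 = -1.2000.
u_2 = a_2 + 1.2000·q_1 = (3.0000, -0.9600, 1.2800).
‖u_2‖ = 3.4000, so q_2 = (0.8824, -0.2824, 0.3765).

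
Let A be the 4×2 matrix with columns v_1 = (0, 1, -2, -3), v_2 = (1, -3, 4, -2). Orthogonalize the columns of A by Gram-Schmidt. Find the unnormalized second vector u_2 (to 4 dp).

q_1 = v_1/‖v_1‖ = (0, 1, -2, -3)/3.7417 = (0.0000, 0.2673, -0.5345, -0.8018).
r_{12} = q_1·v_2 = -1.3363.
u_2 = v_2 + 1.3363·q_1 = (1.0000, -2.6429, 3.2857, -3.0714).

u_2 = (1.0000, -2.6429, 3.2857, -3.0714)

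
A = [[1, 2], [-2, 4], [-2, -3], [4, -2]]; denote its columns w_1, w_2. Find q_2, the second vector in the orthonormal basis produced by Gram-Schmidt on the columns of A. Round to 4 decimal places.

q_2 = (0.4205, 0.6090, -0.6597, -0.1305)

w_1 = (1, -2, -2, 4); ‖w_1‖ = 5.0000, so q_1 = (0.2000, -0.4000, -0.4000, 0.8000).
q_1·w_2 = 0.2000·2 + (-0.4000)·4 + (-0.4000)·(-3) + 0.8000·(-2) = -1.6000.
u_2 = w_2 + 1.6000·q_1 = (2.3200, 3.3600, -3.6400, -0.7200).
‖u_2‖ = 5.5172, so q_2 = (0.4205, 0.6090, -0.6597, -0.1305).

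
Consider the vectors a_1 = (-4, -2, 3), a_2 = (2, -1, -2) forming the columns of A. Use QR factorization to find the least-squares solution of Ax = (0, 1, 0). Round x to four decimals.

x = (-0.2564, -0.4530)

q_1 = a_1/‖a_1‖ = (-4, -2, 3)/5.3852 = (-0.7428, -0.3714, 0.5571).
r_{12} = q_1·a_2 = -2.2283.
u_2 = a_2 + 2.2283·q_1 = (0.3448, -1.8276, -0.7586).
‖u_2‖ = 2.0086, so q_2 = (0.1717, -0.9099, -0.3777).
Qᵀb = (-0.3714, -0.9099).
Back-substitute: x_2 = -0.9099/2.0086 = -0.4530.
x_1 = (-0.3714 + 2.2283·(-0.4530))/5.3852 = -0.2564.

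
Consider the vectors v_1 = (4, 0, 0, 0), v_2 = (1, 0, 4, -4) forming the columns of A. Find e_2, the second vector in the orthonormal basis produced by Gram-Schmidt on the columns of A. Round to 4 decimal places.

e_2 = (0.0000, 0.0000, 0.7071, -0.7071)

v_1 = (4, 0, 0, 0); ‖v_1‖ = 4.0000, so e_1 = (1.0000, 0.0000, 0.0000, 0.0000).
e_1·v_2 = 1.0000·1 + 0.0000·0 + 0.0000·4 + 0.0000·(-4) = 1.0000.
u_2 = v_2 − 1.0000·e_1 = (0.0000, 0.0000, 4.0000, -4.0000).
‖u_2‖ = 5.6569, so e_2 = (0.0000, 0.0000, 0.7071, -0.7071).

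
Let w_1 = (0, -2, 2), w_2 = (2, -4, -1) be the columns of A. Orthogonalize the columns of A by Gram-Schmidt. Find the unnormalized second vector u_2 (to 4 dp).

u_2 = (2.0000, -2.5000, -2.5000)

w_1 = (0, -2, 2); ‖w_1‖ = 2.8284, so e_1 = (0.0000, -0.7071, 0.7071).
e_1·w_2 = 0.0000·2 + (-0.7071)·(-4) + 0.7071·(-1) = 2.1213.
u_2 = w_2 − 2.1213·e_1 = (2.0000, -2.5000, -2.5000).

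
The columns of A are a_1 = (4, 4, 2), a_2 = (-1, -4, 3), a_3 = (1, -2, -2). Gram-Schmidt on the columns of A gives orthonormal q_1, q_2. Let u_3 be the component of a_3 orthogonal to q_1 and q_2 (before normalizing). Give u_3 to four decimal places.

u_3 = (1.9459, -1.3622, -1.1676)

q_1 = a_1/‖a_1‖ = (4, 4, 2)/6.0000 = (0.6667, 0.6667, 0.3333).
r_{12} = q_1·a_2 = -2.3333.
u_2 = a_2 + 2.3333·q_1 = (0.5556, -2.4444, 3.7778).
‖u_2‖ = 4.5338, so q_2 = (0.1225, -0.5392, 0.8332).
r_{13} = q_1·a_3 = -1.3333; r_{23} = q_2·a_3 = -0.4656.
u_3 = a_3 + 1.3333·q_1 + 0.4656·q_2 = (1.9459, -1.3622, -1.1676).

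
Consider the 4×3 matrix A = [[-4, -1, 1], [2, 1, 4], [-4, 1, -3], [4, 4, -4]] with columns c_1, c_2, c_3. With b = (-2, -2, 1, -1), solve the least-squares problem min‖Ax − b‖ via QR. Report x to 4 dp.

c_1 = (-4, 2, -4, 4); ‖c_1‖ = 7.2111, so q_1 = (-0.5547, 0.2774, -0.5547, 0.5547).
q_1·c_2 = (-0.5547)·(-1) + 0.2774·1 + (-0.5547)·1 + 0.5547·4 = 2.4962.
u_2 = c_2 − 2.4962·q_1 = (0.3846, 0.3077, 2.3846, 2.6154).
‖u_2‖ = 3.5734, so q_2 = (0.1076, 0.0861, 0.6673, 0.7319).
q_1·c_3 = (-0.5547)·1 + 0.2774·4 + (-0.5547)·(-3) + 0.5547·(-4) = 0.0000; q_2·c_3 = 0.1076·1 + 0.0861·4 + 0.6673·(-3) + 0.7319·(-4) = -4.4775.
u_3 = c_3 + 0.0000·q_1 + 4.4775·q_2 = (1.4819, 4.3855, -0.0120, -0.7229).
‖u_3‖ = 4.6853, so q_3 = (0.3163, 0.9360, -0.0026, -0.1543).
Qᵀb = (-0.5547, -0.4521, -2.3529).
Back-substitute: x_3 = -2.3529/4.6853 = -0.5022.
x_2 = (-0.4521 + 4.4775·(-0.5022))/3.5734 = -0.7558.
x_1 = (-0.5547 − 2.4962·(-0.7558) + 0.0000·(-0.5022))/7.2111 = 0.1847.

x = (0.1847, -0.7558, -0.5022)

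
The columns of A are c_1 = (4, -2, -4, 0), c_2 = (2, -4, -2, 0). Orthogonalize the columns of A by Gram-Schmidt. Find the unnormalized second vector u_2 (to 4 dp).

u_2 = (-0.6667, -2.6667, 0.6667, 0.0000)

c_1 = (4, -2, -4, 0); ‖c_1‖ = 6.0000, so e_1 = (0.6667, -0.3333, -0.6667, 0.0000).
e_1·c_2 = 0.6667·2 + (-0.3333)·(-4) + (-0.6667)·(-2) + 0.0000·0 = 4.0000.
u_2 = c_2 − 4.0000·e_1 = (-0.6667, -2.6667, 0.6667, 0.0000).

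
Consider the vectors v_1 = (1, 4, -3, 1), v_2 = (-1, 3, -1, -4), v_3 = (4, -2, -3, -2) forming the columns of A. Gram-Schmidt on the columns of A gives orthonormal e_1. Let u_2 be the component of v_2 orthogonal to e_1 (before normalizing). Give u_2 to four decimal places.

u_2 = (-1.3704, 1.5185, 0.1111, -4.3704)

v_1 = (1, 4, -3, 1); ‖v_1‖ = 5.1962, so e_1 = (0.1925, 0.7698, -0.5774, 0.1925).
e_1·v_2 = 0.1925·(-1) + 0.7698·3 + (-0.5774)·(-1) + 0.1925·(-4) = 1.9245.
u_2 = v_2 − 1.9245·e_1 = (-1.3704, 1.5185, 0.1111, -4.3704).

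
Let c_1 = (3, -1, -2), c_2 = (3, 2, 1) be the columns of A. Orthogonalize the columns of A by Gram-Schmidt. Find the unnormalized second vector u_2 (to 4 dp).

u_2 = (1.9286, 2.3571, 1.7143)

c_1 = (3, -1, -2); ‖c_1‖ = 3.7417, so q_1 = (0.8018, -0.2673, -0.5345).
q_1·c_2 = 0.8018·3 + (-0.2673)·2 + (-0.5345)·1 = 1.3363.
u_2 = c_2 − 1.3363·q_1 = (1.9286, 2.3571, 1.7143).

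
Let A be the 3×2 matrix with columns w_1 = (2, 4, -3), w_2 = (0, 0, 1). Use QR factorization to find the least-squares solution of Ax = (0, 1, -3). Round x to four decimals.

w_1 = (2, 4, -3); ‖w_1‖ = 5.3852, so e_1 = (0.3714, 0.7428, -0.5571).
e_1·w_2 = 0.3714·0 + 0.7428·0 + (-0.5571)·1 = -0.5571.
u_2 = w_2 + 0.5571·e_1 = (0.2069, 0.4138, 0.6897).
‖u_2‖ = 0.8305, so e_2 = (0.2491, 0.4983, 0.8305).
Qᵀb = (2.4140, -1.9931).
Back-substitute: x_2 = -1.9931/0.8305 = -2.4000.
x_1 = (2.4140 + 0.5571·(-2.4000))/5.3852 = 0.2000.

x = (0.2000, -2.4000)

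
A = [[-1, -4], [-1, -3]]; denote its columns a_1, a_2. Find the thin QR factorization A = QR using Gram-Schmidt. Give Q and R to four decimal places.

e_1 = a_1/‖a_1‖ = (-1, -1)/1.4142 = (-0.7071, -0.7071).
r_{12} = e_1·a_2 = 4.9497.
u_2 = a_2 − 4.9497·e_1 = (-0.5000, 0.5000).
‖u_2‖ = 0.7071, so e_2 = (-0.7071, 0.7071).

Q = [[-0.7071, -0.7071], [-0.7071, 0.7071]], R = [[1.4142, 4.9497], [0.0000, 0.7071]]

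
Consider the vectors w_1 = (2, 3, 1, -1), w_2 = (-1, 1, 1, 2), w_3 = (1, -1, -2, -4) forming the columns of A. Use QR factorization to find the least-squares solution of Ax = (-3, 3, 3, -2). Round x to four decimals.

x = (0.3357, 5.7972, 2.9650)

w_1 = (2, 3, 1, -1); ‖w_1‖ = 3.8730, so q_1 = (0.5164, 0.7746, 0.2582, -0.2582).
q_1·w_2 = 0.5164·(-1) + 0.7746·1 + 0.2582·1 + (-0.2582)·2 = 0.0000.
u_2 = w_2 − 0.0000·q_1 = (-1.0000, 1.0000, 1.0000, 2.0000).
‖u_2‖ = 2.6458, so q_2 = (-0.3780, 0.3780, 0.3780, 0.7559).
q_1·w_3 = 0.5164·1 + 0.7746·(-1) + 0.2582·(-2) + (-0.2582)·(-4) = 0.2582; q_2·w_3 = (-0.3780)·1 + 0.3780·(-1) + 0.3780·(-2) + 0.7559·(-4) = -4.5356.
u_3 = w_3 − 0.2582·q_1 + 4.5356·q_2 = (-0.8476, 0.5143, -0.3524, -0.5048).
‖u_3‖ = 1.1670, so q_3 = (-0.7263, 0.4407, -0.3020, -0.4325).
Qᵀb = (2.0656, 1.8898, 3.4602).
Back-substitute: x_3 = 3.4602/1.1670 = 2.9650.
x_2 = (1.8898 + 4.5356·2.9650)/2.6458 = 5.7972.
x_1 = (2.0656 − 0.0000·5.7972 − 0.2582·2.9650)/3.8730 = 0.3357.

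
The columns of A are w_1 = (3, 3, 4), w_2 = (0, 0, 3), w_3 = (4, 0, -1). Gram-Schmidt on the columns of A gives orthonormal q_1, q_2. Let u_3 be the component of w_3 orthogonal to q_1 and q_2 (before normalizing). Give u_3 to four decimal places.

q_1 = w_1/‖w_1‖ = (3, 3, 4)/5.8310 = (0.5145, 0.5145, 0.6860).
r_{12} = q_1·w_2 = 2.0580.
u_2 = w_2 − 2.0580·q_1 = (-1.0588, -1.0588, 1.5882).
‖u_2‖ = 2.1828, so q_2 = (-0.4851, -0.4851, 0.7276).
r_{13} = q_1·w_3 = 1.3720; r_{23} = q_2·w_3 = -2.6679.
u_3 = w_3 − 1.3720·q_1 + 2.6679·q_2 = (2.0000, -2.0000, 0.0000).

u_3 = (2.0000, -2.0000, 0.0000)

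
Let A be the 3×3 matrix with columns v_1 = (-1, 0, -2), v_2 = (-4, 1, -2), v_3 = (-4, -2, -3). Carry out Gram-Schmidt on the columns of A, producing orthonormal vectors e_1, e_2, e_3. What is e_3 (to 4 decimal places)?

e_3 = (-0.3123, -0.9370, 0.1562)

v_1 = (-1, 0, -2); ‖v_1‖ = 2.2361, so e_1 = (-0.4472, 0.0000, -0.8944).
e_1·v_2 = (-0.4472)·(-4) + 0.0000·1 + (-0.8944)·(-2) = 3.5777.
u_2 = v_2 − 3.5777·e_1 = (-2.4000, 1.0000, 1.2000).
‖u_2‖ = 2.8636, so e_2 = (-0.8381, 0.3492, 0.4191).
e_1·v_3 = (-0.4472)·(-4) + 0.0000·(-2) + (-0.8944)·(-3) = 4.4721; e_2·v_3 = (-0.8381)·(-4) + 0.3492·(-2) + 0.4191·(-3) = 1.3969.
u_3 = v_3 − 4.4721·e_1 − 1.3969·e_2 = (-0.8293, -2.4878, 0.4146).
‖u_3‖ = 2.6550, so e_3 = (-0.3123, -0.9370, 0.1562).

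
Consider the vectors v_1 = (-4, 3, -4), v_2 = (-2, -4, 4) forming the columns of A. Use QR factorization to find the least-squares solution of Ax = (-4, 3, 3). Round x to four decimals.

x = (0.5836, 0.5465)

q_1 = v_1/‖v_1‖ = (-4, 3, -4)/6.4031 = (-0.6247, 0.4685, -0.6247).
r_{12} = q_1·v_2 = -3.1235.
u_2 = v_2 + 3.1235·q_1 = (-3.9512, -2.5366, 2.0488).
‖u_2‖ = 5.1229, so q_2 = (-0.7713, -0.4951, 0.3999).
Qᵀb = (2.0303, 2.7995).
Back-substitute: x_2 = 2.7995/5.1229 = 0.5465.
x_1 = (2.0303 + 3.1235·0.5465)/6.4031 = 0.5836.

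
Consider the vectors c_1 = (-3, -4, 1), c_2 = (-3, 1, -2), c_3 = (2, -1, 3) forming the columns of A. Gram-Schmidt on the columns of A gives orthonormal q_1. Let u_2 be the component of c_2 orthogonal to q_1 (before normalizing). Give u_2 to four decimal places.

c_1 = (-3, -4, 1); ‖c_1‖ = 5.0990, so q_1 = (-0.5883, -0.7845, 0.1961).
q_1·c_2 = (-0.5883)·(-3) + (-0.7845)·1 + 0.1961·(-2) = 0.5883.
u_2 = c_2 − 0.5883·q_1 = (-2.6538, 1.4615, -2.1154).

u_2 = (-2.6538, 1.4615, -2.1154)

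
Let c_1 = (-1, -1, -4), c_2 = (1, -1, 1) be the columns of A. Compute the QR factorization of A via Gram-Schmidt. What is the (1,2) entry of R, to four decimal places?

r_{12} = -0.9428

e_1 = c_1/‖c_1‖ = (-1, -1, -4)/4.2426 = (-0.2357, -0.2357, -0.9428).
r_{12} = e_1·c_2 = -0.9428.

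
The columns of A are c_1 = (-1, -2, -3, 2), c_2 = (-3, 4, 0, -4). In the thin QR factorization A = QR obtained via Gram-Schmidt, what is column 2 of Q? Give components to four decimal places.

c_1 = (-1, -2, -3, 2); ‖c_1‖ = 4.2426, so e_1 = (-0.2357, -0.4714, -0.7071, 0.4714).
e_1·c_2 = (-0.2357)·(-3) + (-0.4714)·4 + (-0.7071)·0 + 0.4714·(-4) = -3.0641.
u_2 = c_2 + 3.0641·e_1 = (-3.7222, 2.5556, -2.1667, -2.5556).
‖u_2‖ = 5.6224, so e_2 = (-0.6620, 0.4545, -0.3854, -0.4545).

e_2 = (-0.6620, 0.4545, -0.3854, -0.4545)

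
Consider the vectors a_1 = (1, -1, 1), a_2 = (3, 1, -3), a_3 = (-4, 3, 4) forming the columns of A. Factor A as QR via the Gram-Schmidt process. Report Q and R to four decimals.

e_1 = a_1/‖a_1‖ = (1, -1, 1)/1.7321 = (0.5774, -0.5774, 0.5774).
r_{12} = e_1·a_2 = -0.5774.
u_2 = a_2 + 0.5774·e_1 = (3.3333, 0.6667, -2.6667).
‖u_2‖ = 4.3205, so e_2 = (0.7715, 0.1543, -0.6172).
r_{13} = e_1·a_3 = -1.7321; r_{23} = e_2·a_3 = -5.0920.
u_3 = a_3 + 1.7321·e_1 + 5.0920·e_2 = (0.9286, 2.7857, 1.8571).
‖u_3‖ = 3.4744, so e_3 = (0.2673, 0.8018, 0.5345).

Q = [[0.5774, 0.7715, 0.2673], [-0.5774, 0.1543, 0.8018], [0.5774, -0.6172, 0.5345]], R = [[1.7321, -0.5774, -1.7321], [0.0000, 4.3205, -5.0920], [0.0000, 0.0000, 3.4744]]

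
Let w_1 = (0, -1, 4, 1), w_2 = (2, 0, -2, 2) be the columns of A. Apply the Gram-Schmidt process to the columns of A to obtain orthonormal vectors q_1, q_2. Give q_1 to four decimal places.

q_1 = (0.0000, -0.2357, 0.9428, 0.2357)

q_1 = w_1/‖w_1‖ = (0, -1, 4, 1)/4.2426 = (0.0000, -0.2357, 0.9428, 0.2357).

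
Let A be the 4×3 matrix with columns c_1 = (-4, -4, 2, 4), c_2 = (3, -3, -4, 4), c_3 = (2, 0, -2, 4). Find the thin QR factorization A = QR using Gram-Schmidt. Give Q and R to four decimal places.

q_1 = c_1/‖c_1‖ = (-4, -4, 2, 4)/7.2111 = (-0.5547, -0.5547, 0.2774, 0.5547).
r_{12} = q_1·c_2 = 1.1094.
u_2 = c_2 − 1.1094·q_1 = (3.6154, -2.3846, -4.3077, 3.3846).
‖u_2‖ = 6.9835, so q_2 = (0.5177, -0.3415, -0.6168, 0.4847).
r_{13} = q_1·c_3 = 0.5547; r_{23} = q_2·c_3 = 4.2077.
u_3 = c_3 − 0.5547·q_1 − 4.2077·q_2 = (0.1293, 1.7445, 0.4416, 1.6530).
‖u_3‖ = 2.4469, so q_3 = (0.0529, 0.7129, 0.1805, 0.6755).

Q = [[-0.5547, 0.5177, 0.0529], [-0.5547, -0.3415, 0.7129], [0.2774, -0.6168, 0.1805], [0.5547, 0.4847, 0.6755]], R = [[7.2111, 1.1094, 0.5547], [0.0000, 6.9835, 4.2077], [0.0000, 0.0000, 2.4469]]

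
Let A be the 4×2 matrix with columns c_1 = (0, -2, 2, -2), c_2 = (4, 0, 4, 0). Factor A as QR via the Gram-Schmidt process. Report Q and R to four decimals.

e_1 = c_1/‖c_1‖ = (0, -2, 2, -2)/3.4641 = (0.0000, -0.5774, 0.5774, -0.5774).
r_{12} = e_1·c_2 = 2.3094.
u_2 = c_2 − 2.3094·e_1 = (4.0000, 1.3333, 2.6667, 1.3333).
‖u_2‖ = 5.1640, so e_2 = (0.7746, 0.2582, 0.5164, 0.2582).

Q = [[0.0000, 0.7746], [-0.5774, 0.2582], [0.5774, 0.5164], [-0.5774, 0.2582]], R = [[3.4641, 2.3094], [0.0000, 5.1640]]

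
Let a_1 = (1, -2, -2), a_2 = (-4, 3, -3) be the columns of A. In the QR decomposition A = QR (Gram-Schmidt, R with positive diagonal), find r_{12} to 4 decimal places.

a_1 = (1, -2, -2); ‖a_1‖ = 3.0000, so e_1 = (0.3333, -0.6667, -0.6667).
r_{12} = e_1·a_2 = -1.3333.

r_{12} = -1.3333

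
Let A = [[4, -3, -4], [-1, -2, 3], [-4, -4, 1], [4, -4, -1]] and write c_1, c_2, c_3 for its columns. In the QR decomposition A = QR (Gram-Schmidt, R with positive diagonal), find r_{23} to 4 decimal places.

r_{23} = 0.0747

e_1 = c_1/‖c_1‖ = (4, -1, -4, 4)/7.0000 = (0.5714, -0.1429, -0.5714, 0.5714).
r_{12} = e_1·c_2 = -1.4286.
u_2 = c_2 + 1.4286·e_1 = (-2.1837, -2.2041, -4.8163, -3.1837).
‖u_2‖ = 6.5543, so e_2 = (-0.3332, -0.3363, -0.7348, -0.4857).
r_{23} = e_2·c_3 = 0.0747.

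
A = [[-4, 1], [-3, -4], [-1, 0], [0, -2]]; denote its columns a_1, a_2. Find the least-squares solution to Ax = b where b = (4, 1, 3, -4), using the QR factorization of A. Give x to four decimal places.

a_1 = (-4, -3, -1, 0); ‖a_1‖ = 5.0990, so q_1 = (-0.7845, -0.5883, -0.1961, 0.0000).
q_1·a_2 = (-0.7845)·1 + (-0.5883)·(-4) + (-0.1961)·0 + 0.0000·(-2) = 1.5689.
u_2 = a_2 − 1.5689·q_1 = (2.2308, -3.0769, 0.3077, -2.0000).
‖u_2‖ = 4.3056, so q_2 = (0.5181, -0.7146, 0.0715, -0.4645).
Qᵀb = (-4.3146, 3.4302).
Back-substitute: x_2 = 3.4302/4.3056 = 0.7967.
x_1 = (-4.3146 − 1.5689·0.7967)/5.0990 = -1.0913.

x = (-1.0913, 0.7967)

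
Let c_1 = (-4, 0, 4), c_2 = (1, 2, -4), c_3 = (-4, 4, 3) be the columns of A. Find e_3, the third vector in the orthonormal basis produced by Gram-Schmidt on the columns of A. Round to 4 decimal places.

e_1 = c_1/‖c_1‖ = (-4, 0, 4)/5.6569 = (-0.7071, 0.0000, 0.7071).
r_{12} = e_1·c_2 = -3.5355.
u_2 = c_2 + 3.5355·e_1 = (-1.5000, 2.0000, -1.5000).
‖u_2‖ = 2.9155, so e_2 = (-0.5145, 0.6860, -0.5145).
r_{13} = e_1·c_3 = 4.9497; r_{23} = e_2·c_3 = 3.2585.
u_3 = c_3 − 4.9497·e_1 − 3.2585·e_2 = (1.1765, 1.7647, 1.1765).
‖u_3‖ = 2.4254, so e_3 = (0.4851, 0.7276, 0.4851).

e_3 = (0.4851, 0.7276, 0.4851)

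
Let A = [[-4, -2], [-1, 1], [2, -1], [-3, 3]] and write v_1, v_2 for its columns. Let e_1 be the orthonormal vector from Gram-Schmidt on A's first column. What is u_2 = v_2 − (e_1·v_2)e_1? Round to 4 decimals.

v_1 = (-4, -1, 2, -3); ‖v_1‖ = 5.4772, so e_1 = (-0.7303, -0.1826, 0.3651, -0.5477).
e_1·v_2 = (-0.7303)·(-2) + (-0.1826)·1 + 0.3651·(-1) + (-0.5477)·3 = -0.7303.
u_2 = v_2 + 0.7303·e_1 = (-2.5333, 0.8667, -0.7333, 2.6000).

u_2 = (-2.5333, 0.8667, -0.7333, 2.6000)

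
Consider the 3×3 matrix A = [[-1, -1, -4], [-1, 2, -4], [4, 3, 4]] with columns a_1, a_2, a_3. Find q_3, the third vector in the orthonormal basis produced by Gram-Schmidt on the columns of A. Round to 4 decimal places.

q_1 = a_1/‖a_1‖ = (-1, -1, 4)/4.2426 = (-0.2357, -0.2357, 0.9428).
r_{12} = q_1·a_2 = 2.5927.
u_2 = a_2 − 2.5927·q_1 = (-0.3889, 2.6111, 0.5556).
‖u_2‖ = 2.6977, so q_2 = (-0.1442, 0.9679, 0.2059).
r_{13} = q_1·a_3 = 5.6569; r_{23} = q_2·a_3 = -2.4712.
u_3 = a_3 − 5.6569·q_1 + 2.4712·q_2 = (-3.0229, -0.2748, -0.8244).
‖u_3‖ = 3.1453, so q_3 = (-0.9611, -0.0874, -0.2621).

q_3 = (-0.9611, -0.0874, -0.2621)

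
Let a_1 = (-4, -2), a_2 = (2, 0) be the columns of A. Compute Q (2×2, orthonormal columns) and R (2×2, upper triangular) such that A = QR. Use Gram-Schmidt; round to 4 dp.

Q = [[-0.8944, 0.4472], [-0.4472, -0.8944]], R = [[4.4721, -1.7889], [0.0000, 0.8944]]

a_1 = (-4, -2); ‖a_1‖ = 4.4721, so e_1 = (-0.8944, -0.4472).
e_1·a_2 = (-0.8944)·2 + (-0.4472)·0 = -1.7889.
u_2 = a_2 + 1.7889·e_1 = (0.4000, -0.8000).
‖u_2‖ = 0.8944, so e_2 = (0.4472, -0.8944).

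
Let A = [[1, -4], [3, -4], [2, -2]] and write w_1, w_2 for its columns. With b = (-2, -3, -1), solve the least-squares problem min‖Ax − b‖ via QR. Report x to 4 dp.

x = (-0.2692, 0.4615)

q_1 = w_1/‖w_1‖ = (1, 3, 2)/3.7417 = (0.2673, 0.8018, 0.5345).
r_{12} = q_1·w_2 = -5.3452.
u_2 = w_2 + 5.3452·q_1 = (-2.5714, 0.2857, 0.8571).
‖u_2‖ = 2.7255, so q_2 = (-0.9435, 0.1048, 0.3145).
Qᵀb = (-3.4744, 1.2579).
Back-substitute: x_2 = 1.2579/2.7255 = 0.4615.
x_1 = (-3.4744 + 5.3452·0.4615)/3.7417 = -0.2692.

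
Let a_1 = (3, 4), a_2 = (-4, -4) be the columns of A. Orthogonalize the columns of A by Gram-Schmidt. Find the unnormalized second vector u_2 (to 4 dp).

u_2 = (-0.6400, 0.4800)

e_1 = a_1/‖a_1‖ = (3, 4)/5.0000 = (0.6000, 0.8000).
r_{12} = e_1·a_2 = -5.6000.
u_2 = a_2 + 5.6000·e_1 = (-0.6400, 0.4800).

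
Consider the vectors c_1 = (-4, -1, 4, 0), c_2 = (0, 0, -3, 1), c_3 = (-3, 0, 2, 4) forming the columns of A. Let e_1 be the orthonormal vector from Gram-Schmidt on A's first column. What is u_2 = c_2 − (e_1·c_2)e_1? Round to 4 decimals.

u_2 = (-1.4545, -0.3636, -1.5455, 1.0000)

e_1 = c_1/‖c_1‖ = (-4, -1, 4, 0)/5.7446 = (-0.6963, -0.1741, 0.6963, 0.0000).
r_{12} = e_1·c_2 = -2.0889.
u_2 = c_2 + 2.0889·e_1 = (-1.4545, -0.3636, -1.5455, 1.0000).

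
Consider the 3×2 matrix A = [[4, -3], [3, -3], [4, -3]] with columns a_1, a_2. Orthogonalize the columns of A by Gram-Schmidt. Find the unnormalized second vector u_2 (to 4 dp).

a_1 = (4, 3, 4); ‖a_1‖ = 6.4031, so e_1 = (0.6247, 0.4685, 0.6247).
e_1·a_2 = 0.6247·(-3) + 0.4685·(-3) + 0.6247·(-3) = -5.1537.
u_2 = a_2 + 5.1537·e_1 = (0.2195, -0.5854, 0.2195).

u_2 = (0.2195, -0.5854, 0.2195)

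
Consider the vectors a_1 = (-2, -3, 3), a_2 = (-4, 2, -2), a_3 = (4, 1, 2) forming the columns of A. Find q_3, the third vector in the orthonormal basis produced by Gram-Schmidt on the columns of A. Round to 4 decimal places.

q_1 = a_1/‖a_1‖ = (-2, -3, 3)/4.6904 = (-0.4264, -0.6396, 0.6396).
r_{12} = q_1·a_2 = -0.8528.
u_2 = a_2 + 0.8528·q_1 = (-4.3636, 1.4545, -1.4545).
‖u_2‖ = 4.8242, so q_2 = (-0.9045, 0.3015, -0.3015).
r_{13} = q_1·a_3 = -1.0660; r_{23} = q_2·a_3 = -3.9196.
u_3 = a_3 + 1.0660·q_1 + 3.9196·q_2 = (0.0000, 1.5000, 1.5000).
‖u_3‖ = 2.1213, so q_3 = (0.0000, 0.7071, 0.7071).

q_3 = (0.0000, 0.7071, 0.7071)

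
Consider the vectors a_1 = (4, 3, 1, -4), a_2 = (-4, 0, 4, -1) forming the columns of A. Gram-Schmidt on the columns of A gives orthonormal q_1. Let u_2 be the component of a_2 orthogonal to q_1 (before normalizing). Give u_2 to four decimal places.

u_2 = (-3.2381, 0.5714, 4.1905, -1.7619)

a_1 = (4, 3, 1, -4); ‖a_1‖ = 6.4807, so q_1 = (0.6172, 0.4629, 0.1543, -0.6172).
q_1·a_2 = 0.6172·(-4) + 0.4629·0 + 0.1543·4 + (-0.6172)·(-1) = -1.2344.
u_2 = a_2 + 1.2344·q_1 = (-3.2381, 0.5714, 4.1905, -1.7619).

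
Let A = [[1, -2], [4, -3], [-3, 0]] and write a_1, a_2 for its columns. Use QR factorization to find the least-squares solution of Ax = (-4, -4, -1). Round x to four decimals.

a_1 = (1, 4, -3); ‖a_1‖ = 5.0990, so q_1 = (0.1961, 0.7845, -0.5883).
q_1·a_2 = 0.1961·(-2) + 0.7845·(-3) + (-0.5883)·0 = -2.7456.
u_2 = a_2 + 2.7456·q_1 = (-1.4615, -0.8462, -1.6154).
‖u_2‖ = 2.3370, so q_2 = (-0.6254, -0.3621, -0.6912).
Qᵀb = (-3.3340, 4.6411).
Back-substitute: x_2 = 4.6411/2.3370 = 1.9859.
x_1 = (-3.3340 + 2.7456·1.9859)/5.0990 = 0.4155.

x = (0.4155, 1.9859)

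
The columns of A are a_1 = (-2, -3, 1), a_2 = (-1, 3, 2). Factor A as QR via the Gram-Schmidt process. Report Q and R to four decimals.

Q = [[-0.5345, -0.4905], [-0.8018, 0.5518], [0.2673, 0.6745]], R = [[3.7417, -1.3363], [0.0000, 3.4949]]

a_1 = (-2, -3, 1); ‖a_1‖ = 3.7417, so e_1 = (-0.5345, -0.8018, 0.2673).
e_1·a_2 = (-0.5345)·(-1) + (-0.8018)·3 + 0.2673·2 = -1.3363.
u_2 = a_2 + 1.3363·e_1 = (-1.7143, 1.9286, 2.3571).
‖u_2‖ = 3.4949, so e_2 = (-0.4905, 0.5518, 0.6745).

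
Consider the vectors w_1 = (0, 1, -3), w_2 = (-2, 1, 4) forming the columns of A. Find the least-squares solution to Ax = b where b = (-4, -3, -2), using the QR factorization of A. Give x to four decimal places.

w_1 = (0, 1, -3); ‖w_1‖ = 3.1623, so q_1 = (0.0000, 0.3162, -0.9487).
q_1·w_2 = 0.0000·(-2) + 0.3162·1 + (-0.9487)·4 = -3.4785.
u_2 = w_2 + 3.4785·q_1 = (-2.0000, 2.1000, 0.7000).
‖u_2‖ = 2.9833, so q_2 = (-0.6704, 0.7039, 0.2346).
Qᵀb = (0.9487, 0.1006).
Back-substitute: x_2 = 0.1006/2.9833 = 0.0337.
x_1 = (0.9487 + 3.4785·0.0337)/3.1623 = 0.3371.

x = (0.3371, 0.0337)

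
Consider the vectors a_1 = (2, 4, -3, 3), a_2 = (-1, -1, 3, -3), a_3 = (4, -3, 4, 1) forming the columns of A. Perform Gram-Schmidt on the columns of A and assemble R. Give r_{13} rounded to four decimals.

a_1 = (2, 4, -3, 3); ‖a_1‖ = 6.1644, so q_1 = (0.3244, 0.6489, -0.4867, 0.4867).
r_{13} = q_1·a_3 = -2.1089.

r_{13} = -2.1089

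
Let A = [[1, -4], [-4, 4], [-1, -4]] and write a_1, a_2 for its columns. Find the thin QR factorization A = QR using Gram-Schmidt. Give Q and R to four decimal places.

Q = [[0.2357, -0.5353], [-0.9428, 0.0765], [-0.2357, -0.8412]], R = [[4.2426, -3.7712], [0.0000, 5.8119]]

e_1 = a_1/‖a_1‖ = (1, -4, -1)/4.2426 = (0.2357, -0.9428, -0.2357).
r_{12} = e_1·a_2 = -3.7712.
u_2 = a_2 + 3.7712·e_1 = (-3.1111, 0.4444, -4.8889).
‖u_2‖ = 5.8119, so e_2 = (-0.5353, 0.0765, -0.8412).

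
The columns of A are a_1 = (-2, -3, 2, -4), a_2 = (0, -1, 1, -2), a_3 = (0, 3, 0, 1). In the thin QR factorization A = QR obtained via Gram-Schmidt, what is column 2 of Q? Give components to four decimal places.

a_1 = (-2, -3, 2, -4); ‖a_1‖ = 5.7446, so e_1 = (-0.3482, -0.5222, 0.3482, -0.6963).
e_1·a_2 = (-0.3482)·0 + (-0.5222)·(-1) + 0.3482·1 + (-0.6963)·(-2) = 2.2630.
u_2 = a_2 − 2.2630·e_1 = (0.7879, 0.1818, 0.2121, -0.4242).
‖u_2‖ = 0.9374, so e_2 = (0.8405, 0.1940, 0.2263, -0.4526).

e_2 = (0.8405, 0.1940, 0.2263, -0.4526)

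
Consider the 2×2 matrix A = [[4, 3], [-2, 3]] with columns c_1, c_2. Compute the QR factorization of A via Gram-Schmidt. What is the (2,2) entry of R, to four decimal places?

r_{22} = 4.0249

q_1 = c_1/‖c_1‖ = (4, -2)/4.4721 = (0.8944, -0.4472).
r_{12} = q_1·c_2 = 1.3416.
u_2 = c_2 − 1.3416·q_1 = (1.8000, 3.6000).
r_{22} = ‖u_2‖ = 4.0249.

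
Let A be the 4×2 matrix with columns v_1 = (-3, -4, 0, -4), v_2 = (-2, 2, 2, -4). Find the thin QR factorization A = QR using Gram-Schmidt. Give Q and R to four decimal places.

e_1 = v_1/‖v_1‖ = (-3, -4, 0, -4)/6.4031 = (-0.4685, -0.6247, 0.0000, -0.6247).
r_{12} = e_1·v_2 = 2.1864.
u_2 = v_2 − 2.1864·e_1 = (-0.9756, 3.3659, 2.0000, -2.6341).
‖u_2‖ = 4.8187, so e_2 = (-0.2025, 0.6985, 0.4151, -0.5467).

Q = [[-0.4685, -0.2025], [-0.6247, 0.6985], [0.0000, 0.4151], [-0.6247, -0.5467]], R = [[6.4031, 2.1864], [0.0000, 4.8187]]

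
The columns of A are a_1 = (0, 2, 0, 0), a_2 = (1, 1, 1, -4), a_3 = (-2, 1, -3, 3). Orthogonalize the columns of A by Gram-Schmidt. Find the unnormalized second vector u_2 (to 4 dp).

u_2 = (1.0000, 0.0000, 1.0000, -4.0000)

a_1 = (0, 2, 0, 0); ‖a_1‖ = 2.0000, so e_1 = (0.0000, 1.0000, 0.0000, 0.0000).
e_1·a_2 = 0.0000·1 + 1.0000·1 + 0.0000·1 + 0.0000·(-4) = 1.0000.
u_2 = a_2 − 1.0000·e_1 = (1.0000, 0.0000, 1.0000, -4.0000).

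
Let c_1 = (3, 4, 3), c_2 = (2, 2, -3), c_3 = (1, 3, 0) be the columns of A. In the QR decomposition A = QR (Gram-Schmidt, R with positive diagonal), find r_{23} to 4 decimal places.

r_{23} = 1.4367

q_1 = c_1/‖c_1‖ = (3, 4, 3)/5.8310 = (0.5145, 0.6860, 0.5145).
r_{12} = q_1·c_2 = 0.8575.
u_2 = c_2 − 0.8575·q_1 = (1.5588, 1.4118, -3.4412).
‖u_2‖ = 4.0330, so q_2 = (0.3865, 0.3501, -0.8533).
r_{23} = q_2·c_3 = 1.4367.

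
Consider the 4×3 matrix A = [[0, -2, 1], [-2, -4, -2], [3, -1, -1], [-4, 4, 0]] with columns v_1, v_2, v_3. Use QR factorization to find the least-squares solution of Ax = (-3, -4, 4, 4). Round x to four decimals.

x = (0.7463, 1.4537, -1.6537)

v_1 = (0, -2, 3, -4); ‖v_1‖ = 5.3852, so q_1 = (0.0000, -0.3714, 0.5571, -0.7428).
q_1·v_2 = 0.0000·(-2) + (-0.3714)·(-4) + 0.5571·(-1) + (-0.7428)·4 = -2.0426.
u_2 = v_2 + 2.0426·q_1 = (-2.0000, -4.7586, 0.1379, 2.4828).
‖u_2‖ = 5.7295, so q_2 = (-0.3491, -0.8305, 0.0241, 0.4333).
q_1·v_3 = 0.0000·1 + (-0.3714)·(-2) + 0.5571·(-1) + (-0.7428)·0 = 0.1857; q_2·v_3 = (-0.3491)·1 + (-0.8305)·(-2) + 0.0241·(-1) + 0.4333·0 = 1.2879.
u_3 = v_3 − 0.1857·q_1 − 1.2879·q_2 = (1.4496, -0.8613, -1.1345, -0.4202).
‖u_3‖ = 2.0753, so q_3 = (0.6985, -0.4151, -0.5467, -0.2025).
Qᵀb = (0.7428, 6.1990, -3.4318).
Back-substitute: x_3 = -3.4318/2.0753 = -1.6537.
x_2 = (6.1990 − 1.2879·(-1.6537))/5.7295 = 1.4537.
x_1 = (0.7428 + 2.0426·1.4537 − 0.1857·(-1.6537))/5.3852 = 0.7463.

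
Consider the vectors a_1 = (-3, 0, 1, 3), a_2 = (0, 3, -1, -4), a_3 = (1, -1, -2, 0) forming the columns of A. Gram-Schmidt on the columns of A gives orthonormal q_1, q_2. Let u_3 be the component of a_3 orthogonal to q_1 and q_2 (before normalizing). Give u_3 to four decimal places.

q_1 = a_1/‖a_1‖ = (-3, 0, 1, 3)/4.3589 = (-0.6882, 0.0000, 0.2294, 0.6882).
r_{12} = q_1·a_2 = -2.9824.
u_2 = a_2 + 2.9824·q_1 = (-2.0526, 3.0000, -0.3158, -1.9474).
‖u_2‖ = 4.1359, so q_2 = (-0.4963, 0.7254, -0.0764, -0.4709).
r_{13} = q_1·a_3 = -1.1471; r_{23} = q_2·a_3 = -1.0690.
u_3 = a_3 + 1.1471·q_1 + 1.0690·q_2 = (-0.3200, -0.2246, -1.8185, 0.2862).

u_3 = (-0.3200, -0.2246, -1.8185, 0.2862)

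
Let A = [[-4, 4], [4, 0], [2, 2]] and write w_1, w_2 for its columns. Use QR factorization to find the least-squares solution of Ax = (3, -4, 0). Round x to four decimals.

q_1 = w_1/‖w_1‖ = (-4, 4, 2)/6.0000 = (-0.6667, 0.6667, 0.3333).
r_{12} = q_1·w_2 = -2.0000.
u_2 = w_2 + 2.0000·q_1 = (2.6667, 1.3333, 2.6667).
‖u_2‖ = 4.0000, so q_2 = (0.6667, 0.3333, 0.6667).
Qᵀb = (-4.6667, 0.6667).
Back-substitute: x_2 = 0.6667/4.0000 = 0.1667.
x_1 = (-4.6667 + 2.0000·0.1667)/6.0000 = -0.7222.

x = (-0.7222, 0.1667)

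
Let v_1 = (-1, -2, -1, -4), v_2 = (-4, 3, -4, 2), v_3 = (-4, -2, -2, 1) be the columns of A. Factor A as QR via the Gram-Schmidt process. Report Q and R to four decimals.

Q = [[-0.2132, -0.6488, -0.4500], [-0.4264, 0.3727, -0.7557], [-0.2132, -0.6488, 0.1141], [-0.8528, 0.1381, 0.4618]], R = [[4.6904, -1.2792, 1.2792], [0.0000, 6.5851, 3.2857], [0.0000, 0.0000, 3.5452]]

q_1 = v_1/‖v_1‖ = (-1, -2, -1, -4)/4.6904 = (-0.2132, -0.4264, -0.2132, -0.8528).
r_{12} = q_1·v_2 = -1.2792.
u_2 = v_2 + 1.2792·q_1 = (-4.2727, 2.4545, -4.2727, 0.9091).
‖u_2‖ = 6.5851, so q_2 = (-0.6488, 0.3727, -0.6488, 0.1381).
r_{13} = q_1·v_3 = 1.2792; r_{23} = q_2·v_3 = 3.2857.
u_3 = v_3 − 1.2792·q_1 − 3.2857·q_2 = (-1.5954, -2.6792, 0.4046, 1.6373).
‖u_3‖ = 3.5452, so q_3 = (-0.4500, -0.7557, 0.1141, 0.4618).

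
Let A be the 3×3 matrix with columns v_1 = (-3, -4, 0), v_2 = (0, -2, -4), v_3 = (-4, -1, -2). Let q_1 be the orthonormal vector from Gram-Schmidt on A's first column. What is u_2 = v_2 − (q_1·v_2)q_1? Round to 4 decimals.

u_2 = (0.9600, -0.7200, -4.0000)

v_1 = (-3, -4, 0); ‖v_1‖ = 5.0000, so q_1 = (-0.6000, -0.8000, 0.0000).
q_1·v_2 = (-0.6000)·0 + (-0.8000)·(-2) + 0.0000·(-4) = 1.6000.
u_2 = v_2 − 1.6000·q_1 = (0.9600, -0.7200, -4.0000).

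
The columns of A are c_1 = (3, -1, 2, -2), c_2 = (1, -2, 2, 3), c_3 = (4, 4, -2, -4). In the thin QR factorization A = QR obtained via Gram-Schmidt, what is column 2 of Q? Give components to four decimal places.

q_1 = c_1/‖c_1‖ = (3, -1, 2, -2)/4.2426 = (0.7071, -0.2357, 0.4714, -0.4714).
r_{12} = q_1·c_2 = 0.7071.
u_2 = c_2 − 0.7071·q_1 = (0.5000, -1.8333, 1.6667, 3.3333).
‖u_2‖ = 4.1833, so q_2 = (0.1195, -0.4383, 0.3984, 0.7968).

q_2 = (0.1195, -0.4383, 0.3984, 0.7968)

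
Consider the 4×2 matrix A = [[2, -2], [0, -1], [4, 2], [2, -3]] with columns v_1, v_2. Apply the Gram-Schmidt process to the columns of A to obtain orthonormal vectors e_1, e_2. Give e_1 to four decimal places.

v_1 = (2, 0, 4, 2); ‖v_1‖ = 4.8990, so e_1 = (0.4082, 0.0000, 0.8165, 0.4082).

e_1 = (0.4082, 0.0000, 0.8165, 0.4082)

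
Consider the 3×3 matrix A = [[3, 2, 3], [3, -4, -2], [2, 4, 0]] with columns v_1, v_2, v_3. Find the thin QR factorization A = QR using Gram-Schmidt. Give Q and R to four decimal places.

v_1 = (3, 3, 2); ‖v_1‖ = 4.6904, so e_1 = (0.6396, 0.6396, 0.4264).
e_1·v_2 = 0.6396·2 + 0.6396·(-4) + 0.4264·4 = 0.4264.
u_2 = v_2 − 0.4264·e_1 = (1.7273, -4.2727, 3.8182).
‖u_2‖ = 5.9848, so e_2 = (0.2886, -0.7139, 0.6380).
e_1·v_3 = 0.6396·3 + 0.6396·(-2) + 0.4264·0 = 0.6396; e_2·v_3 = 0.2886·3 + (-0.7139)·(-2) + 0.6380·0 = 2.2937.
u_3 = v_3 − 0.6396·e_1 − 2.2937·e_2 = (1.9289, -0.7716, -1.7360).
‖u_3‖ = 2.7074, so e_3 = (0.7125, -0.2850, -0.6412).

Q = [[0.6396, 0.2886, 0.7125], [0.6396, -0.7139, -0.2850], [0.4264, 0.6380, -0.6412]], R = [[4.6904, 0.4264, 0.6396], [0.0000, 5.9848, 2.2937], [0.0000, 0.0000, 2.7074]]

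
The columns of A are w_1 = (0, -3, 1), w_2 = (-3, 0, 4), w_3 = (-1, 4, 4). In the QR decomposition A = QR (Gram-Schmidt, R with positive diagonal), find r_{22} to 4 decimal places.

e_1 = w_1/‖w_1‖ = (0, -3, 1)/3.1623 = (0.0000, -0.9487, 0.3162).
r_{12} = e_1·w_2 = 1.2649.
u_2 = w_2 − 1.2649·e_1 = (-3.0000, 1.2000, 3.6000).
r_{22} = ‖u_2‖ = 4.8374.

r_{22} = 4.8374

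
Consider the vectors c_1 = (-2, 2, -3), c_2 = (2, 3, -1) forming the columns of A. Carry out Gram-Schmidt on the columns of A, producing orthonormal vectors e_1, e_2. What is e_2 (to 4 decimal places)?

e_2 = (0.7312, 0.6813, -0.0332)

c_1 = (-2, 2, -3); ‖c_1‖ = 4.1231, so e_1 = (-0.4851, 0.4851, -0.7276).
e_1·c_2 = (-0.4851)·2 + 0.4851·3 + (-0.7276)·(-1) = 1.2127.
u_2 = c_2 − 1.2127·e_1 = (2.5882, 2.4118, -0.1176).
‖u_2‖ = 3.5397, so e_2 = (0.7312, 0.6813, -0.0332).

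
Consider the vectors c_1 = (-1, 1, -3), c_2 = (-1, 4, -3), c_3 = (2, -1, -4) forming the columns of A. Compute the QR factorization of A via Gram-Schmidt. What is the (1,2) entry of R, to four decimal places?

c_1 = (-1, 1, -3); ‖c_1‖ = 3.3166, so e_1 = (-0.3015, 0.3015, -0.9045).
r_{12} = e_1·c_2 = 4.2212.

r_{12} = 4.2212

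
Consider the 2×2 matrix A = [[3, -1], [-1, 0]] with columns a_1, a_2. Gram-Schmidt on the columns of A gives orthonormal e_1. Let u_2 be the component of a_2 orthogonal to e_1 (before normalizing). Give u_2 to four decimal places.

u_2 = (-0.1000, -0.3000)

e_1 = a_1/‖a_1‖ = (3, -1)/3.1623 = (0.9487, -0.3162).
r_{12} = e_1·a_2 = -0.9487.
u_2 = a_2 + 0.9487·e_1 = (-0.1000, -0.3000).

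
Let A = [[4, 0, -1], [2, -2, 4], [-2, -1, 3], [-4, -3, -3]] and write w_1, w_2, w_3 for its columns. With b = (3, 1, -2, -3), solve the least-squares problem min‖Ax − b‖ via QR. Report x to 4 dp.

w_1 = (4, 2, -2, -4); ‖w_1‖ = 6.3246, so e_1 = (0.6325, 0.3162, -0.3162, -0.6325).
e_1·w_2 = 0.6325·0 + 0.3162·(-2) + (-0.3162)·(-1) + (-0.6325)·(-3) = 1.5811.
u_2 = w_2 − 1.5811·e_1 = (-1.0000, -2.5000, -0.5000, -2.0000).
‖u_2‖ = 3.3912, so e_2 = (-0.2949, -0.7372, -0.1474, -0.5898).
e_1·w_3 = 0.6325·(-1) + 0.3162·4 + (-0.3162)·3 + (-0.6325)·(-3) = 1.5811; e_2·w_3 = (-0.2949)·(-1) + (-0.7372)·4 + (-0.1474)·3 + (-0.5898)·(-3) = -1.3270.
u_3 = w_3 − 1.5811·e_1 + 1.3270·e_2 = (-2.3913, 2.5217, 3.3043, -2.7826).
‖u_3‖ = 5.5443, so e_3 = (-0.4313, 0.4548, 0.5960, -0.5019).
Qᵀb = (4.7434, 0.4423, -0.5254).
Back-substitute: x_3 = -0.5254/5.5443 = -0.0948.
x_2 = (0.4423 + 1.3270·(-0.0948))/3.3912 = 0.0934.
x_1 = (4.7434 − 1.5811·0.0934 − 1.5811·(-0.0948))/6.3246 = 0.7504.

x = (0.7504, 0.0934, -0.0948)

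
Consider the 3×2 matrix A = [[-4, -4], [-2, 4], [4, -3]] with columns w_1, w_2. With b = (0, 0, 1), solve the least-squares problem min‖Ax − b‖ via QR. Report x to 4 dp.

w_1 = (-4, -2, 4); ‖w_1‖ = 6.0000, so e_1 = (-0.6667, -0.3333, 0.6667).
e_1·w_2 = (-0.6667)·(-4) + (-0.3333)·4 + 0.6667·(-3) = -0.6667.
u_2 = w_2 + 0.6667·e_1 = (-4.4444, 3.7778, -2.5556).
‖u_2‖ = 6.3683, so e_2 = (-0.6979, 0.5932, -0.4013).
Qᵀb = (0.6667, -0.4013).
Back-substitute: x_2 = -0.4013/6.3683 = -0.0630.
x_1 = (0.6667 + 0.6667·(-0.0630))/6.0000 = 0.1041.

x = (0.1041, -0.0630)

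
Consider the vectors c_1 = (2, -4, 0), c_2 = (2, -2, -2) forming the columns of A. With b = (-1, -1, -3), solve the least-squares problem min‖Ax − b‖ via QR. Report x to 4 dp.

x = (-0.5000, 1.0000)

c_1 = (2, -4, 0); ‖c_1‖ = 4.4721, so e_1 = (0.4472, -0.8944, 0.0000).
e_1·c_2 = 0.4472·2 + (-0.8944)·(-2) + 0.0000·(-2) = 2.6833.
u_2 = c_2 − 2.6833·e_1 = (0.8000, 0.4000, -2.0000).
‖u_2‖ = 2.1909, so e_2 = (0.3651, 0.1826, -0.9129).
Qᵀb = (0.4472, 2.1909).
Back-substitute: x_2 = 2.1909/2.1909 = 1.0000.
x_1 = (0.4472 − 2.6833·1.0000)/4.4721 = -0.5000.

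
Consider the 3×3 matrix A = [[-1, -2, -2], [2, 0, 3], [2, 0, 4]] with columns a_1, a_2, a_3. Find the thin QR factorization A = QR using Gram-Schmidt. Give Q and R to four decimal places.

q_1 = a_1/‖a_1‖ = (-1, 2, 2)/3.0000 = (-0.3333, 0.6667, 0.6667).
r_{12} = q_1·a_2 = 0.6667.
u_2 = a_2 − 0.6667·q_1 = (-1.7778, -0.4444, -0.4444).
‖u_2‖ = 1.8856, so q_2 = (-0.9428, -0.2357, -0.2357).
r_{13} = q_1·a_3 = 5.3333; r_{23} = q_2·a_3 = 0.2357.
u_3 = a_3 − 5.3333·q_1 − 0.2357·q_2 = (0.0000, -0.5000, 0.5000).
‖u_3‖ = 0.7071, so q_3 = (0.0000, -0.7071, 0.7071).

Q = [[-0.3333, -0.9428, 0.0000], [0.6667, -0.2357, -0.7071], [0.6667, -0.2357, 0.7071]], R = [[3.0000, 0.6667, 5.3333], [0.0000, 1.8856, 0.2357], [0.0000, 0.0000, 0.7071]]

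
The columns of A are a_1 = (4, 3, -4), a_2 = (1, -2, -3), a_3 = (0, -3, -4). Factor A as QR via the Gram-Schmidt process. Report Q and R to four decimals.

Q = [[0.6247, 0.0072, -0.7808], [0.4685, -0.8034, 0.3675], [-0.6247, -0.5954, -0.5052]], R = [[6.4031, 1.5617, 1.0932], [0.0000, 3.4001, 4.7918], [0.0000, 0.0000, 0.9186]]

a_1 = (4, 3, -4); ‖a_1‖ = 6.4031, so e_1 = (0.6247, 0.4685, -0.6247).
e_1·a_2 = 0.6247·1 + 0.4685·(-2) + (-0.6247)·(-3) = 1.5617.
u_2 = a_2 − 1.5617·e_1 = (0.0244, -2.7317, -2.0244).
‖u_2‖ = 3.4001, so e_2 = (0.0072, -0.8034, -0.5954).
e_1·a_3 = 0.6247·0 + 0.4685·(-3) + (-0.6247)·(-4) = 1.0932; e_2·a_3 = 0.0072·0 + (-0.8034)·(-3) + (-0.5954)·(-4) = 4.7918.
u_3 = a_3 − 1.0932·e_1 − 4.7918·e_2 = (-0.7173, 0.3376, -0.4641).
‖u_3‖ = 0.9186, so e_3 = (-0.7808, 0.3675, -0.5052).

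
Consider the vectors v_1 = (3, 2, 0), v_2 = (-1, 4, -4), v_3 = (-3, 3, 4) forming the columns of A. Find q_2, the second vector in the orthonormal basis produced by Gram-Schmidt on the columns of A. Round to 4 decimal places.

q_2 = (-0.3864, 0.5795, -0.7175)

q_1 = v_1/‖v_1‖ = (3, 2, 0)/3.6056 = (0.8321, 0.5547, 0.0000).
r_{12} = q_1·v_2 = 1.3868.
u_2 = v_2 − 1.3868·q_1 = (-2.1538, 3.2308, -4.0000).
‖u_2‖ = 5.5747, so q_2 = (-0.3864, 0.5795, -0.7175).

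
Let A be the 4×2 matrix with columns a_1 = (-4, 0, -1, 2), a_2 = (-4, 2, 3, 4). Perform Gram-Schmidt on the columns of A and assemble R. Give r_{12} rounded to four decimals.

r_{12} = 4.5826

a_1 = (-4, 0, -1, 2); ‖a_1‖ = 4.5826, so q_1 = (-0.8729, 0.0000, -0.2182, 0.4364).
r_{12} = q_1·a_2 = 4.5826.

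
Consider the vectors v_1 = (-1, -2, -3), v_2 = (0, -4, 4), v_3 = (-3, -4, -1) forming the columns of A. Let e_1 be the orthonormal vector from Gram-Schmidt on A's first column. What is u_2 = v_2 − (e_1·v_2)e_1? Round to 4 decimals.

u_2 = (-0.2857, -4.5714, 3.1429)

v_1 = (-1, -2, -3); ‖v_1‖ = 3.7417, so e_1 = (-0.2673, -0.5345, -0.8018).
e_1·v_2 = (-0.2673)·0 + (-0.5345)·(-4) + (-0.8018)·4 = -1.0690.
u_2 = v_2 + 1.0690·e_1 = (-0.2857, -4.5714, 3.1429).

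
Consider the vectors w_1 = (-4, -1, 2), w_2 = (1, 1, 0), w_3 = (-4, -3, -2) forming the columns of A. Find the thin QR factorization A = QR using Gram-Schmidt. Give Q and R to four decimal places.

w_1 = (-4, -1, 2); ‖w_1‖ = 4.5826, so e_1 = (-0.8729, -0.2182, 0.4364).
e_1·w_2 = (-0.8729)·1 + (-0.2182)·1 + 0.4364·0 = -1.0911.
u_2 = w_2 + 1.0911·e_1 = (0.0476, 0.7619, 0.4762).
‖u_2‖ = 0.8997, so e_2 = (0.0529, 0.8468, 0.5293).
e_1·w_3 = (-0.8729)·(-4) + (-0.2182)·(-3) + 0.4364·(-2) = 3.2733; e_2·w_3 = 0.0529·(-4) + 0.8468·(-3) + 0.5293·(-2) = -3.8106.
u_3 = w_3 − 3.2733·e_1 + 3.8106·e_2 = (-0.9412, 0.9412, -1.4118).
‖u_3‖ = 1.9403, so e_3 = (-0.4851, 0.4851, -0.7276).

Q = [[-0.8729, 0.0529, -0.4851], [-0.2182, 0.8468, 0.4851], [0.4364, 0.5293, -0.7276]], R = [[4.5826, -1.0911, 3.2733], [0.0000, 0.8997, -3.8106], [0.0000, 0.0000, 1.9403]]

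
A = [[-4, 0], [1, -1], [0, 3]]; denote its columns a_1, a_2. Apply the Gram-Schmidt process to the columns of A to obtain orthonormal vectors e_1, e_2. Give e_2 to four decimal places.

e_2 = (-0.0746, -0.2985, 0.9515)

a_1 = (-4, 1, 0); ‖a_1‖ = 4.1231, so e_1 = (-0.9701, 0.2425, 0.0000).
e_1·a_2 = (-0.9701)·0 + 0.2425·(-1) + 0.0000·3 = -0.2425.
u_2 = a_2 + 0.2425·e_1 = (-0.2353, -0.9412, 3.0000).
‖u_2‖ = 3.1530, so e_2 = (-0.0746, -0.2985, 0.9515).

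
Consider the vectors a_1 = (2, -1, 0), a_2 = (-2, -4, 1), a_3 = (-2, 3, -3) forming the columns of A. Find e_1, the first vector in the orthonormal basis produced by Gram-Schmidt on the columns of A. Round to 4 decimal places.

e_1 = (0.8944, -0.4472, 0.0000)

a_1 = (2, -1, 0); ‖a_1‖ = 2.2361, so e_1 = (0.8944, -0.4472, 0.0000).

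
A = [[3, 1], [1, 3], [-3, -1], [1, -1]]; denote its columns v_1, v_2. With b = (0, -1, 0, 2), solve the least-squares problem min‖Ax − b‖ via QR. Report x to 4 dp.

x = (0.2955, -0.6136)

q_1 = v_1/‖v_1‖ = (3, 1, -3, 1)/4.4721 = (0.6708, 0.2236, -0.6708, 0.2236).
r_{12} = q_1·v_2 = 1.7889.
u_2 = v_2 − 1.7889·q_1 = (-0.2000, 2.6000, 0.2000, -1.4000).
‖u_2‖ = 2.9665, so q_2 = (-0.0674, 0.8765, 0.0674, -0.4719).
Qᵀb = (0.2236, -1.8203).
Back-substitute: x_2 = -1.8203/2.9665 = -0.6136.
x_1 = (0.2236 − 1.7889·(-0.6136))/4.4721 = 0.2955.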